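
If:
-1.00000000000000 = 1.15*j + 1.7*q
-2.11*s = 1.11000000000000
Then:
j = -1.47826086956522*q - 0.869565217391304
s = -0.53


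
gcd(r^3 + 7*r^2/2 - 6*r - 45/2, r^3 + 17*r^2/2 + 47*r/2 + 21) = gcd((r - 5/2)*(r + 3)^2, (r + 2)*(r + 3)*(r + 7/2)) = r + 3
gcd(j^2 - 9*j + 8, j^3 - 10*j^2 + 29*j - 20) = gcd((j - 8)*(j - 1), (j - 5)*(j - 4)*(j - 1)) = j - 1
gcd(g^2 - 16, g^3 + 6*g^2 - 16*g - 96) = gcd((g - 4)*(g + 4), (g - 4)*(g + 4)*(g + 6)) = g^2 - 16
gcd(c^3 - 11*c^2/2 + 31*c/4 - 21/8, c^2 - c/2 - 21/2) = c - 7/2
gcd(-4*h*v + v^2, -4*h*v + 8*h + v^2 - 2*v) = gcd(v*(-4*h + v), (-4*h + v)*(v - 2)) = -4*h + v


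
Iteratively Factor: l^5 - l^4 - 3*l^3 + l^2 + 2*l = (l)*(l^4 - l^3 - 3*l^2 + l + 2) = l*(l + 1)*(l^3 - 2*l^2 - l + 2) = l*(l - 1)*(l + 1)*(l^2 - l - 2) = l*(l - 1)*(l + 1)^2*(l - 2)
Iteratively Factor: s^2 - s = (s)*(s - 1)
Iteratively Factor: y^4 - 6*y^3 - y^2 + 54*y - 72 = (y - 4)*(y^3 - 2*y^2 - 9*y + 18) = (y - 4)*(y - 3)*(y^2 + y - 6) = (y - 4)*(y - 3)*(y + 3)*(y - 2)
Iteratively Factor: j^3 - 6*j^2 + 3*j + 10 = (j - 5)*(j^2 - j - 2) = (j - 5)*(j + 1)*(j - 2)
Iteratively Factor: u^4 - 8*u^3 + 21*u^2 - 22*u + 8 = (u - 2)*(u^3 - 6*u^2 + 9*u - 4) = (u - 4)*(u - 2)*(u^2 - 2*u + 1) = (u - 4)*(u - 2)*(u - 1)*(u - 1)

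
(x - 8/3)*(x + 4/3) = x^2 - 4*x/3 - 32/9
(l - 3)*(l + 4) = l^2 + l - 12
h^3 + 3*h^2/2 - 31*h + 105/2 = (h - 3)*(h - 5/2)*(h + 7)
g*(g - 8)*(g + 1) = g^3 - 7*g^2 - 8*g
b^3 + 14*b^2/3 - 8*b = b*(b - 4/3)*(b + 6)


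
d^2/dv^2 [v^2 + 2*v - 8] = 2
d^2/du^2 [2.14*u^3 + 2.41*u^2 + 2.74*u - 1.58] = 12.84*u + 4.82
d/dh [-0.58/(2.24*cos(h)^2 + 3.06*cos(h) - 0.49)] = -(2.5984*cos(h) + 1.7748)*sin(h)/(2.24*cos(h)^2 + 3.06*cos(h) - 0.49)^2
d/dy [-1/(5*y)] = 1/(5*y^2)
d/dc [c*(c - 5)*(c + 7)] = 3*c^2 + 4*c - 35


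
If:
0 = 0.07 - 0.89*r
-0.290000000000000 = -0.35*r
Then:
No Solution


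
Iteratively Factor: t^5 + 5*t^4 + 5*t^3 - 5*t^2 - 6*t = (t + 1)*(t^4 + 4*t^3 + t^2 - 6*t) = (t - 1)*(t + 1)*(t^3 + 5*t^2 + 6*t) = t*(t - 1)*(t + 1)*(t^2 + 5*t + 6) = t*(t - 1)*(t + 1)*(t + 3)*(t + 2)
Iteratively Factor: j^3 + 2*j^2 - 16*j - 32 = (j + 4)*(j^2 - 2*j - 8) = (j + 2)*(j + 4)*(j - 4)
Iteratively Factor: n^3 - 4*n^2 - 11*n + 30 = (n + 3)*(n^2 - 7*n + 10) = (n - 5)*(n + 3)*(n - 2)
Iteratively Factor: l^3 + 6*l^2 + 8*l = (l + 2)*(l^2 + 4*l) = (l + 2)*(l + 4)*(l)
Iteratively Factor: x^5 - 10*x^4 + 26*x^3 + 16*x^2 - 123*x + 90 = (x + 2)*(x^4 - 12*x^3 + 50*x^2 - 84*x + 45) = (x - 1)*(x + 2)*(x^3 - 11*x^2 + 39*x - 45) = (x - 5)*(x - 1)*(x + 2)*(x^2 - 6*x + 9) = (x - 5)*(x - 3)*(x - 1)*(x + 2)*(x - 3)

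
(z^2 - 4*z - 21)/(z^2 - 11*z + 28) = (z + 3)/(z - 4)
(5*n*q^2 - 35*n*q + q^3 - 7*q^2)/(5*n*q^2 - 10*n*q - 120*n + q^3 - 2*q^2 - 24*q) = q*(q - 7)/(q^2 - 2*q - 24)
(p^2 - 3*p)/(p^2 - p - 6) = p/(p + 2)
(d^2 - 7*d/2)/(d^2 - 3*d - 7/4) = 2*d/(2*d + 1)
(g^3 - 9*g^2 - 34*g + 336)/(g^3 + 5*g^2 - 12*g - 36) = (g^2 - 15*g + 56)/(g^2 - g - 6)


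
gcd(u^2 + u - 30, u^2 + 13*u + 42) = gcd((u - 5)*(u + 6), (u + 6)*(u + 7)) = u + 6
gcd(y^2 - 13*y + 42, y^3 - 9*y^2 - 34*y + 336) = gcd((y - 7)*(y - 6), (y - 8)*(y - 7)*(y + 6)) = y - 7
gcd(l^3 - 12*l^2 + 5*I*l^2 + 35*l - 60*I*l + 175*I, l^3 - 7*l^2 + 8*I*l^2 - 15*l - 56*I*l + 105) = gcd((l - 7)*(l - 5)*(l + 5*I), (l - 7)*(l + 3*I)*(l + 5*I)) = l^2 + l*(-7 + 5*I) - 35*I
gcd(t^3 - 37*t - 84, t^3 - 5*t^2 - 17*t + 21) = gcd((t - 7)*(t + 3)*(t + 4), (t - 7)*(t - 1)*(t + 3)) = t^2 - 4*t - 21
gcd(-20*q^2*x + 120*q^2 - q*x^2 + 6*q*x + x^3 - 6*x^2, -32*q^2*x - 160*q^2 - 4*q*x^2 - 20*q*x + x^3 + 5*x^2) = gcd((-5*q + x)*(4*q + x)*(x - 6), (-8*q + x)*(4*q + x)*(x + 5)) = 4*q + x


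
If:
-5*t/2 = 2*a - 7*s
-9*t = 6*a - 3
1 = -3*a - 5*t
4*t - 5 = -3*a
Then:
No Solution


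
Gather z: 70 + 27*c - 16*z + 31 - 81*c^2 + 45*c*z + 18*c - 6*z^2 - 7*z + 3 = -81*c^2 + 45*c - 6*z^2 + z*(45*c - 23) + 104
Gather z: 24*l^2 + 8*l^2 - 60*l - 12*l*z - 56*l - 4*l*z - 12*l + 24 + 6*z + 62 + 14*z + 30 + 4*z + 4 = 32*l^2 - 128*l + z*(24 - 16*l) + 120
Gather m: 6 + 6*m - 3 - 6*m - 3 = 0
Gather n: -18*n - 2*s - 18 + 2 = -18*n - 2*s - 16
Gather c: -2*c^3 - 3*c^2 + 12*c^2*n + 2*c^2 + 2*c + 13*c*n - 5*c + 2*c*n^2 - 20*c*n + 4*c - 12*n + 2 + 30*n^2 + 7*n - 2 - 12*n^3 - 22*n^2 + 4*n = -2*c^3 + c^2*(12*n - 1) + c*(2*n^2 - 7*n + 1) - 12*n^3 + 8*n^2 - n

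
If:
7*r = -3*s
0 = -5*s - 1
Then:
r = 3/35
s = -1/5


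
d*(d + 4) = d^2 + 4*d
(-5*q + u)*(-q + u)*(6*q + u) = 30*q^3 - 31*q^2*u + u^3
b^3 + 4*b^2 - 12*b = b*(b - 2)*(b + 6)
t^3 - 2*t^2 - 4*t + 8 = (t - 2)^2*(t + 2)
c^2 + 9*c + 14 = (c + 2)*(c + 7)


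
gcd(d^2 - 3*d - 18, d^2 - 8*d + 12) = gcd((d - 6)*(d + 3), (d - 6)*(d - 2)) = d - 6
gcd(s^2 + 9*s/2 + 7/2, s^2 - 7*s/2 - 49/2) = s + 7/2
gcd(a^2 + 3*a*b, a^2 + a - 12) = 1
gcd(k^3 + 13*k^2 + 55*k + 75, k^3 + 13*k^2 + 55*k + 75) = k^3 + 13*k^2 + 55*k + 75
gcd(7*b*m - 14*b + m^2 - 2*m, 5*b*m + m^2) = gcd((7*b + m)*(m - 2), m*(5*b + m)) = 1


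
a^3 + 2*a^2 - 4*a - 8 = (a - 2)*(a + 2)^2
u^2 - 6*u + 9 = (u - 3)^2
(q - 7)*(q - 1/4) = q^2 - 29*q/4 + 7/4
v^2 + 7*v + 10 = (v + 2)*(v + 5)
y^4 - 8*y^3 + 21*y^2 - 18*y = y*(y - 3)^2*(y - 2)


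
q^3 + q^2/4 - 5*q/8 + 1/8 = (q - 1/2)*(q - 1/4)*(q + 1)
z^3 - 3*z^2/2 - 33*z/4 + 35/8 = (z - 7/2)*(z - 1/2)*(z + 5/2)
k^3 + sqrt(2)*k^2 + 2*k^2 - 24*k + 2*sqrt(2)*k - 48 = (k + 2)*(k - 3*sqrt(2))*(k + 4*sqrt(2))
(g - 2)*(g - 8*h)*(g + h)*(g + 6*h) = g^4 - g^3*h - 2*g^3 - 50*g^2*h^2 + 2*g^2*h - 48*g*h^3 + 100*g*h^2 + 96*h^3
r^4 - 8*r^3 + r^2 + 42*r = r*(r - 7)*(r - 3)*(r + 2)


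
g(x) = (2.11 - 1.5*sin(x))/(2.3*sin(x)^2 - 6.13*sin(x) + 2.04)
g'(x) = (2.11 - 1.5*sin(x))*(-4.6*sin(x)*cos(x) + 6.13*cos(x))/(2.3*sin(x)^2 - 6.13*sin(x) + 2.04)^2 - 1.5*cos(x)/(2.3*sin(x)^2 - 6.13*sin(x) + 2.04) = (3.45*sin(x)^2 - 9.706*sin(x) + 9.8743)*cos(x)/(5.29*sin(x)^4 - 28.198*sin(x)^3 + 46.9609*sin(x)^2 - 25.0104*sin(x) + 4.1616)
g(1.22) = -0.42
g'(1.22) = 0.46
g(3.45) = 0.62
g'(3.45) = -0.74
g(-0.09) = 0.86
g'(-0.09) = 1.58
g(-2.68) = 0.53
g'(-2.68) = -0.49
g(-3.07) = 0.89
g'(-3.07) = -1.70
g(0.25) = 2.62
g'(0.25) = 16.88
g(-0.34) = 0.60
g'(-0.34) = 0.68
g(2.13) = -0.56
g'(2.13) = -0.97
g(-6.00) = 3.34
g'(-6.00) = 27.79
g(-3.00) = 0.79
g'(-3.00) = -1.29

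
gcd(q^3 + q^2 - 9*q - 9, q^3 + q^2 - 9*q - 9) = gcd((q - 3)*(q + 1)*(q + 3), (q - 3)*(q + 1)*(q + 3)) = q^3 + q^2 - 9*q - 9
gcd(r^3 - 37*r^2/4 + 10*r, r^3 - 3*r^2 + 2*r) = r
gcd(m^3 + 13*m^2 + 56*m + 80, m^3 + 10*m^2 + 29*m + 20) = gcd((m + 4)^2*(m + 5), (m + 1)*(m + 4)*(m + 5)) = m^2 + 9*m + 20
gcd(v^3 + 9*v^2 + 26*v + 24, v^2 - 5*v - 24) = v + 3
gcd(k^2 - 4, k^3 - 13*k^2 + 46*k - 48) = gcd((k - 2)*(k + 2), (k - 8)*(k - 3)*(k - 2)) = k - 2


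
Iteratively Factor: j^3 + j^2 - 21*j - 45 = (j + 3)*(j^2 - 2*j - 15) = (j + 3)^2*(j - 5)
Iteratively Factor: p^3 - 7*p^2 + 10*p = (p - 5)*(p^2 - 2*p) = p*(p - 5)*(p - 2)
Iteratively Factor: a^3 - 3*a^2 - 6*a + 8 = (a + 2)*(a^2 - 5*a + 4) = (a - 1)*(a + 2)*(a - 4)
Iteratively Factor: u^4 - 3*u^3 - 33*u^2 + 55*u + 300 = (u + 4)*(u^3 - 7*u^2 - 5*u + 75) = (u - 5)*(u + 4)*(u^2 - 2*u - 15) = (u - 5)*(u + 3)*(u + 4)*(u - 5)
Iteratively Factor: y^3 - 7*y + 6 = (y - 1)*(y^2 + y - 6) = (y - 2)*(y - 1)*(y + 3)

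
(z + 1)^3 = z^3 + 3*z^2 + 3*z + 1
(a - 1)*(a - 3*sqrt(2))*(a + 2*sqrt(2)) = a^3 - sqrt(2)*a^2 - a^2 - 12*a + sqrt(2)*a + 12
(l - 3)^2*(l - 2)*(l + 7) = l^4 - l^3 - 35*l^2 + 129*l - 126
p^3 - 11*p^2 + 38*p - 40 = (p - 5)*(p - 4)*(p - 2)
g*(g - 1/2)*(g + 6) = g^3 + 11*g^2/2 - 3*g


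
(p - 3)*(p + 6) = p^2 + 3*p - 18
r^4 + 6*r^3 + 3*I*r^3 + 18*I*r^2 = r^2*(r + 6)*(r + 3*I)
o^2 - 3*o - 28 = (o - 7)*(o + 4)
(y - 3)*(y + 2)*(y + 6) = y^3 + 5*y^2 - 12*y - 36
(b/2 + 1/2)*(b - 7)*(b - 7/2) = b^3/2 - 19*b^2/4 + 7*b + 49/4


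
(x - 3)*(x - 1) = x^2 - 4*x + 3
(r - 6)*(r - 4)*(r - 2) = r^3 - 12*r^2 + 44*r - 48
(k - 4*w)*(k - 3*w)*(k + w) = k^3 - 6*k^2*w + 5*k*w^2 + 12*w^3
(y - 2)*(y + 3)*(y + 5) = y^3 + 6*y^2 - y - 30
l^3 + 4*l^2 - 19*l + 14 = (l - 2)*(l - 1)*(l + 7)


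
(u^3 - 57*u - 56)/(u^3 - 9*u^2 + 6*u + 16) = (u + 7)/(u - 2)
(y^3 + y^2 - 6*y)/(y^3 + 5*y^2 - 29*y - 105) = y*(y - 2)/(y^2 + 2*y - 35)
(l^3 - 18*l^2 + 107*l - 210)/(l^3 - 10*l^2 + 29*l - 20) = (l^2 - 13*l + 42)/(l^2 - 5*l + 4)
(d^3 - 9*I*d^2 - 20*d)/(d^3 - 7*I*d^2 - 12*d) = (d - 5*I)/(d - 3*I)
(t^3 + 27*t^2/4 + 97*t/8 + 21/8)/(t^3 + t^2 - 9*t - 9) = (8*t^2 + 30*t + 7)/(8*(t^2 - 2*t - 3))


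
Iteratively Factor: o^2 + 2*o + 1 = (o + 1)*(o + 1)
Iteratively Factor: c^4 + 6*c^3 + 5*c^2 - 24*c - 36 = (c + 3)*(c^3 + 3*c^2 - 4*c - 12) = (c - 2)*(c + 3)*(c^2 + 5*c + 6) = (c - 2)*(c + 2)*(c + 3)*(c + 3)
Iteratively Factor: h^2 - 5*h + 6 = (h - 2)*(h - 3)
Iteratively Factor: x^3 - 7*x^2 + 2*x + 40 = (x + 2)*(x^2 - 9*x + 20) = (x - 4)*(x + 2)*(x - 5)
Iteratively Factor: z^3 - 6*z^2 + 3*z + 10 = (z + 1)*(z^2 - 7*z + 10) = (z - 2)*(z + 1)*(z - 5)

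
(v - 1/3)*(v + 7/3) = v^2 + 2*v - 7/9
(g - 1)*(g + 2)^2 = g^3 + 3*g^2 - 4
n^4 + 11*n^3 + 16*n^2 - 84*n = n*(n - 2)*(n + 6)*(n + 7)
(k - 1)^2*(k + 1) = k^3 - k^2 - k + 1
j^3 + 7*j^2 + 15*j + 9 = (j + 1)*(j + 3)^2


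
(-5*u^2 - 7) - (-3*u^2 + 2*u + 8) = -2*u^2 - 2*u - 15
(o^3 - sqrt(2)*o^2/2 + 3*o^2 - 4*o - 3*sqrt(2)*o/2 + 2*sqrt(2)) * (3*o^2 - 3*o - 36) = 3*o^5 - 3*sqrt(2)*o^4/2 + 6*o^4 - 57*o^3 - 3*sqrt(2)*o^3 - 96*o^2 + 57*sqrt(2)*o^2/2 + 48*sqrt(2)*o + 144*o - 72*sqrt(2)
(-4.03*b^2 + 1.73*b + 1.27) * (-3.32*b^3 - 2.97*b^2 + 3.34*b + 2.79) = 13.3796*b^5 + 6.2255*b^4 - 22.8147*b^3 - 9.2374*b^2 + 9.0685*b + 3.5433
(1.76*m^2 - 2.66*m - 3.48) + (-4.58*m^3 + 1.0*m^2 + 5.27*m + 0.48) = -4.58*m^3 + 2.76*m^2 + 2.61*m - 3.0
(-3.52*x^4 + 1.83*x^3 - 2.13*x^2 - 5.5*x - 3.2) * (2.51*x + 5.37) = -8.8352*x^5 - 14.3091*x^4 + 4.4808*x^3 - 25.2431*x^2 - 37.567*x - 17.184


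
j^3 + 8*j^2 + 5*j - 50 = (j - 2)*(j + 5)^2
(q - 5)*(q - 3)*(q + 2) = q^3 - 6*q^2 - q + 30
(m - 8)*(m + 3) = m^2 - 5*m - 24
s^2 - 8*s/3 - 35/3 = (s - 5)*(s + 7/3)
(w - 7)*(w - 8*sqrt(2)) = w^2 - 8*sqrt(2)*w - 7*w + 56*sqrt(2)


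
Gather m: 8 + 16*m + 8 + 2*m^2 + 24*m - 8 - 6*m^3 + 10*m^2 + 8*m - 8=-6*m^3 + 12*m^2 + 48*m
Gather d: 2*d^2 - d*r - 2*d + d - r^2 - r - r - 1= 2*d^2 + d*(-r - 1) - r^2 - 2*r - 1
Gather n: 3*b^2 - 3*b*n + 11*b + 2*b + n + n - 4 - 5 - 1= 3*b^2 + 13*b + n*(2 - 3*b) - 10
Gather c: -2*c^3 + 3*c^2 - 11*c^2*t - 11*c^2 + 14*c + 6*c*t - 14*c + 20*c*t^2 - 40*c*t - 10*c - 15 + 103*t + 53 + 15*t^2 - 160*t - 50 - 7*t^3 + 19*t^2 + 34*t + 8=-2*c^3 + c^2*(-11*t - 8) + c*(20*t^2 - 34*t - 10) - 7*t^3 + 34*t^2 - 23*t - 4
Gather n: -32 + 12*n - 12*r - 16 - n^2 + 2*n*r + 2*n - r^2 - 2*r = -n^2 + n*(2*r + 14) - r^2 - 14*r - 48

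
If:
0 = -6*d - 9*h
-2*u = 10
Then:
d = -3*h/2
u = -5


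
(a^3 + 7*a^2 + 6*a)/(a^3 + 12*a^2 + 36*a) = (a + 1)/(a + 6)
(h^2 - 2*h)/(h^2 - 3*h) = (h - 2)/(h - 3)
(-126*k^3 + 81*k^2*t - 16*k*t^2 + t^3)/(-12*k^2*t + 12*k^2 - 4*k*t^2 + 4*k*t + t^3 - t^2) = (21*k^2 - 10*k*t + t^2)/(2*k*t - 2*k + t^2 - t)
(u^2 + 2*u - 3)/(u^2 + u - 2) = (u + 3)/(u + 2)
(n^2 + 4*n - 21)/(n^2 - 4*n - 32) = (-n^2 - 4*n + 21)/(-n^2 + 4*n + 32)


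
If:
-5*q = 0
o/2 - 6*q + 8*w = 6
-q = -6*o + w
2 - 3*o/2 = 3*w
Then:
No Solution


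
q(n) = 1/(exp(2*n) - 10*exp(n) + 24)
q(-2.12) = 0.04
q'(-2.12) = 0.00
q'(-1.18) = 0.01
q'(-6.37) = 0.00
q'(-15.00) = 0.00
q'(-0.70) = 0.01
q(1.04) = 0.27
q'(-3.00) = 0.00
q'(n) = (-2*exp(2*n) + 10*exp(n))/(exp(2*n) - 10*exp(n) + 24)^2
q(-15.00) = 0.04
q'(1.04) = 0.89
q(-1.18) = 0.05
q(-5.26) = 0.04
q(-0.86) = 0.05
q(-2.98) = 0.04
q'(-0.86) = 0.01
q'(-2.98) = 0.00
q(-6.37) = 0.04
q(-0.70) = 0.05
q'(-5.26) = 0.00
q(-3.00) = 0.04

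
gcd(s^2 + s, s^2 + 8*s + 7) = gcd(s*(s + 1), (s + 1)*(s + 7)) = s + 1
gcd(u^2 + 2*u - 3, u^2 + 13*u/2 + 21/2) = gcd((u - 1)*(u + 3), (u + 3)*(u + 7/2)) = u + 3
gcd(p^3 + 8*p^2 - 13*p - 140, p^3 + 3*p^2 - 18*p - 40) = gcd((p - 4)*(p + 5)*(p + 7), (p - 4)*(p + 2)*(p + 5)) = p^2 + p - 20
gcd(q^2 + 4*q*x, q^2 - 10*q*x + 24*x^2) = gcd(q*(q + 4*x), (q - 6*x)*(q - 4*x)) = 1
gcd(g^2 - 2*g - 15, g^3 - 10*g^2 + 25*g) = g - 5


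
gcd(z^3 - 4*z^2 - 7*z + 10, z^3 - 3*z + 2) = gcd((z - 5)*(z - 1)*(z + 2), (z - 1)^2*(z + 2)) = z^2 + z - 2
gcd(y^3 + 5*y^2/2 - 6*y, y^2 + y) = y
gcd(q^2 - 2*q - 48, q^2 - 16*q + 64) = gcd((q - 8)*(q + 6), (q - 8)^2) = q - 8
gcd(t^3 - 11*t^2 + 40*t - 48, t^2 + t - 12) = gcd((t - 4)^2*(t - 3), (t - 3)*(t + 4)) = t - 3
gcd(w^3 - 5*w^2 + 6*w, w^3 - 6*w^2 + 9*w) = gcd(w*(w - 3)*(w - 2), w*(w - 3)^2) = w^2 - 3*w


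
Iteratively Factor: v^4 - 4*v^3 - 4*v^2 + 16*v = (v)*(v^3 - 4*v^2 - 4*v + 16) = v*(v - 2)*(v^2 - 2*v - 8) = v*(v - 4)*(v - 2)*(v + 2)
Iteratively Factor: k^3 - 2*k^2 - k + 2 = (k + 1)*(k^2 - 3*k + 2) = (k - 1)*(k + 1)*(k - 2)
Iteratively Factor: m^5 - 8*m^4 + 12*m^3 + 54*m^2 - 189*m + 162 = (m - 3)*(m^4 - 5*m^3 - 3*m^2 + 45*m - 54) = (m - 3)*(m - 2)*(m^3 - 3*m^2 - 9*m + 27) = (m - 3)^2*(m - 2)*(m^2 - 9) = (m - 3)^3*(m - 2)*(m + 3)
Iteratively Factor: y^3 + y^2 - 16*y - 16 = (y + 4)*(y^2 - 3*y - 4) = (y + 1)*(y + 4)*(y - 4)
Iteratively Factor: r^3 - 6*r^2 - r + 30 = (r - 5)*(r^2 - r - 6) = (r - 5)*(r + 2)*(r - 3)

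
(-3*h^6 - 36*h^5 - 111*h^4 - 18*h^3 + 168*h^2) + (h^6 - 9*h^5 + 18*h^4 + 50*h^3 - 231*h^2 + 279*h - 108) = -2*h^6 - 45*h^5 - 93*h^4 + 32*h^3 - 63*h^2 + 279*h - 108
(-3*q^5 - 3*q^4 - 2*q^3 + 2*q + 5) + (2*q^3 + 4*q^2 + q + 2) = -3*q^5 - 3*q^4 + 4*q^2 + 3*q + 7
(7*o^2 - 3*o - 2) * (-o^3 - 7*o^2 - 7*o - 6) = -7*o^5 - 46*o^4 - 26*o^3 - 7*o^2 + 32*o + 12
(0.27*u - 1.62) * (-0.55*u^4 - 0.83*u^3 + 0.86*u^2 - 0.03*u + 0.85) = -0.1485*u^5 + 0.6669*u^4 + 1.5768*u^3 - 1.4013*u^2 + 0.2781*u - 1.377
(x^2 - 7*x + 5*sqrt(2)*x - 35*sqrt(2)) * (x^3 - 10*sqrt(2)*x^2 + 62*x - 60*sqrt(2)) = x^5 - 5*sqrt(2)*x^4 - 7*x^4 - 38*x^3 + 35*sqrt(2)*x^3 + 266*x^2 + 250*sqrt(2)*x^2 - 1750*sqrt(2)*x - 600*x + 4200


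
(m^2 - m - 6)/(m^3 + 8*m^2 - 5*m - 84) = (m + 2)/(m^2 + 11*m + 28)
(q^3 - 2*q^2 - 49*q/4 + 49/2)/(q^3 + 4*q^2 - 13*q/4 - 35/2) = (2*q - 7)/(2*q + 5)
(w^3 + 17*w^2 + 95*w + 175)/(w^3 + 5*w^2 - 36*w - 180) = (w^2 + 12*w + 35)/(w^2 - 36)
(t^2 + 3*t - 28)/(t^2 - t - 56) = (t - 4)/(t - 8)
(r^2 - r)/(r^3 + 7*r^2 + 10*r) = (r - 1)/(r^2 + 7*r + 10)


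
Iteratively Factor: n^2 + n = (n)*(n + 1)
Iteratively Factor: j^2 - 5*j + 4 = (j - 1)*(j - 4)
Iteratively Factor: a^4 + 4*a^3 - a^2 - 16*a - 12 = (a - 2)*(a^3 + 6*a^2 + 11*a + 6) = (a - 2)*(a + 3)*(a^2 + 3*a + 2) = (a - 2)*(a + 2)*(a + 3)*(a + 1)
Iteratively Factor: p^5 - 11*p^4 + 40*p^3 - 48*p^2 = (p - 4)*(p^4 - 7*p^3 + 12*p^2) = p*(p - 4)*(p^3 - 7*p^2 + 12*p) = p*(p - 4)^2*(p^2 - 3*p) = p^2*(p - 4)^2*(p - 3)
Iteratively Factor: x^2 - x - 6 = (x - 3)*(x + 2)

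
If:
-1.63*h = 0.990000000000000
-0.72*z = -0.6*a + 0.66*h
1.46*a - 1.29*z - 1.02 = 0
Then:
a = 4.51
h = -0.61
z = 4.32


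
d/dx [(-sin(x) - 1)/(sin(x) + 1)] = 0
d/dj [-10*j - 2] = -10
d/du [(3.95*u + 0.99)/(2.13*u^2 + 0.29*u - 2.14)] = (8.4135*u^2 + 1.1455*u - (3.95*u + 0.99)*(4.26*u + 0.29) - 8.453)/(2.13*u^2 + 0.29*u - 2.14)^2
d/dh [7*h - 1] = 7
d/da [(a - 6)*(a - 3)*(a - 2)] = 3*a^2 - 22*a + 36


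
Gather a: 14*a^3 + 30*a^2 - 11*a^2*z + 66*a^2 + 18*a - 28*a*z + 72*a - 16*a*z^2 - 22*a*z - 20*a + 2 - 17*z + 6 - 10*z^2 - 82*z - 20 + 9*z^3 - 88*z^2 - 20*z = 14*a^3 + a^2*(96 - 11*z) + a*(-16*z^2 - 50*z + 70) + 9*z^3 - 98*z^2 - 119*z - 12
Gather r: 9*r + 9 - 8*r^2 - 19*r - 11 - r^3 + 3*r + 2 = -r^3 - 8*r^2 - 7*r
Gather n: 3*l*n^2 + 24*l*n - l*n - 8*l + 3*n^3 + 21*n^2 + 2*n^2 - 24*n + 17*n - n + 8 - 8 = -8*l + 3*n^3 + n^2*(3*l + 23) + n*(23*l - 8)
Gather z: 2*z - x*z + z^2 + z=z^2 + z*(3 - x)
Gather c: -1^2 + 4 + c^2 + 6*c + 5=c^2 + 6*c + 8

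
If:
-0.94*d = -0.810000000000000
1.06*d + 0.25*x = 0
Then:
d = 0.86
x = -3.65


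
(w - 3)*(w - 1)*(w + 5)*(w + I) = w^4 + w^3 + I*w^3 - 17*w^2 + I*w^2 + 15*w - 17*I*w + 15*I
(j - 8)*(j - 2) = j^2 - 10*j + 16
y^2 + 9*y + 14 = (y + 2)*(y + 7)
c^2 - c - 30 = (c - 6)*(c + 5)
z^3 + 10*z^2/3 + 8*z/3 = z*(z + 4/3)*(z + 2)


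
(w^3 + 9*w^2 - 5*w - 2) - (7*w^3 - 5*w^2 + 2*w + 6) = -6*w^3 + 14*w^2 - 7*w - 8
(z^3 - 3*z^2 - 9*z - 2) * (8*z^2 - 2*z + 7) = 8*z^5 - 26*z^4 - 59*z^3 - 19*z^2 - 59*z - 14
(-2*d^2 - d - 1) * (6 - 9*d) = 18*d^3 - 3*d^2 + 3*d - 6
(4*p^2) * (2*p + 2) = 8*p^3 + 8*p^2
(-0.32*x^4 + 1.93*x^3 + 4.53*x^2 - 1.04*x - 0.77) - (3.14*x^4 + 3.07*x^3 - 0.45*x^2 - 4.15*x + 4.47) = -3.46*x^4 - 1.14*x^3 + 4.98*x^2 + 3.11*x - 5.24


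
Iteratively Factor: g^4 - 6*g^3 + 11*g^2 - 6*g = (g - 1)*(g^3 - 5*g^2 + 6*g) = g*(g - 1)*(g^2 - 5*g + 6) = g*(g - 3)*(g - 1)*(g - 2)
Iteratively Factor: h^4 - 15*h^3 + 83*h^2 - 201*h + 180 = (h - 5)*(h^3 - 10*h^2 + 33*h - 36) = (h - 5)*(h - 3)*(h^2 - 7*h + 12) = (h - 5)*(h - 4)*(h - 3)*(h - 3)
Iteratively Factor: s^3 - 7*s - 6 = (s + 1)*(s^2 - s - 6) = (s - 3)*(s + 1)*(s + 2)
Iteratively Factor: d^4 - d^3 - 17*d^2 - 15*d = (d)*(d^3 - d^2 - 17*d - 15) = d*(d + 1)*(d^2 - 2*d - 15) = d*(d - 5)*(d + 1)*(d + 3)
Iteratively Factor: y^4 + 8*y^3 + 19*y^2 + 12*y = (y + 4)*(y^3 + 4*y^2 + 3*y) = y*(y + 4)*(y^2 + 4*y + 3) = y*(y + 3)*(y + 4)*(y + 1)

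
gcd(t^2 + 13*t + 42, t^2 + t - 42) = t + 7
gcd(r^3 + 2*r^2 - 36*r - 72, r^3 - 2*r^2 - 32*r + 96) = r + 6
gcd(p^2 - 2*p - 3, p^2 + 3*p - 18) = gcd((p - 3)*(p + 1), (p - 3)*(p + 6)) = p - 3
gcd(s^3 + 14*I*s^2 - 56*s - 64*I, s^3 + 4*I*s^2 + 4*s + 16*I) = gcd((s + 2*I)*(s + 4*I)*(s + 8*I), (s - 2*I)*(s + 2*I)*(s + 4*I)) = s^2 + 6*I*s - 8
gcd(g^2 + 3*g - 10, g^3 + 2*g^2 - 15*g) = g + 5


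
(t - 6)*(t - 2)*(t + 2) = t^3 - 6*t^2 - 4*t + 24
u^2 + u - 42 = (u - 6)*(u + 7)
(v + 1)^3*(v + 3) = v^4 + 6*v^3 + 12*v^2 + 10*v + 3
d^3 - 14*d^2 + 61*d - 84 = (d - 7)*(d - 4)*(d - 3)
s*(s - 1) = s^2 - s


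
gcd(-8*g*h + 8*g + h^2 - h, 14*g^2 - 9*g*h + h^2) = 1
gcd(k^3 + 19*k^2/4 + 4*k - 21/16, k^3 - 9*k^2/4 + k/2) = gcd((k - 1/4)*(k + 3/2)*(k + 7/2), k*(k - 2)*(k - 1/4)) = k - 1/4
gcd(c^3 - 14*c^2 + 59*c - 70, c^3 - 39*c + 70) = c^2 - 7*c + 10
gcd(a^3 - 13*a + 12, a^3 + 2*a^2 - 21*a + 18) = a^2 - 4*a + 3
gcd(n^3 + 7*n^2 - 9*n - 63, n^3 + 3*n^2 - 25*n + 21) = n^2 + 4*n - 21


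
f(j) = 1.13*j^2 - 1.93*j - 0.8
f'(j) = 2.26*j - 1.93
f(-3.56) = 20.39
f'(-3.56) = -9.98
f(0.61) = -1.56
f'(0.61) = -0.55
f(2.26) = 0.61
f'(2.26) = 3.18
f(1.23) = -1.46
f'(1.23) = 0.85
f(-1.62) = 5.29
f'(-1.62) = -5.59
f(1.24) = -1.46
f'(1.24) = 0.87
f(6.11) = 29.59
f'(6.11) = 11.88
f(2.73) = 2.35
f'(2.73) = 4.24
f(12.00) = 138.76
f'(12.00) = 25.19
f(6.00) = 28.30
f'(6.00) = 11.63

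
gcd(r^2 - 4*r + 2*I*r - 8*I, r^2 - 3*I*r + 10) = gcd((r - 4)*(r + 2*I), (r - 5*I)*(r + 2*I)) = r + 2*I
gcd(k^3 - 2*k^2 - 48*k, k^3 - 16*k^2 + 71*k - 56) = k - 8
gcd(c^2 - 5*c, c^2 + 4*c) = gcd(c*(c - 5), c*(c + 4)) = c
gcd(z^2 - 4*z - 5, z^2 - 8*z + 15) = z - 5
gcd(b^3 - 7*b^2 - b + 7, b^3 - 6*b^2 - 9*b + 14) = b^2 - 8*b + 7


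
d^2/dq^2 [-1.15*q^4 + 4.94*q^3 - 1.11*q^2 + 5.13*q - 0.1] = -13.8*q^2 + 29.64*q - 2.22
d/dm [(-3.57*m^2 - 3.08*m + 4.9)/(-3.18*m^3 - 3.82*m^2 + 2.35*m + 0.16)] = (-11.3526*m^4 - 19.5888*m^3 + 26.5909*m^2 + 36.2936*m - 12.0078)/(10.1124*m^6 + 24.2952*m^5 - 0.353600000000002*m^4 - 18.9716*m^3 + 4.3001*m^2 + 0.752*m + 0.0256)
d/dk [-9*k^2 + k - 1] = 1 - 18*k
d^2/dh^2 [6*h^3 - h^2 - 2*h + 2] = 36*h - 2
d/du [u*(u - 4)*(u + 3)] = 3*u^2 - 2*u - 12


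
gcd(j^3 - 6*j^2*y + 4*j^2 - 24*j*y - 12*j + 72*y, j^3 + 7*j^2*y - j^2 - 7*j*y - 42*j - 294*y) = j + 6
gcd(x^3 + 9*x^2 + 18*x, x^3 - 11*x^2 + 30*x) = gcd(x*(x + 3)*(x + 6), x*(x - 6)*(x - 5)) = x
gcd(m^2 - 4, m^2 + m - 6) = m - 2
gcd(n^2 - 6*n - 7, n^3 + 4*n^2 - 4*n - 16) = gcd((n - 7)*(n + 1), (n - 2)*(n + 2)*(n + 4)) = 1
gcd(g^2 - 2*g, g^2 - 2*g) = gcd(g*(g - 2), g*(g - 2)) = g^2 - 2*g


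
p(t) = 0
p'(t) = 0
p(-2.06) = 0.00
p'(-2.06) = 0.00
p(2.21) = 0.00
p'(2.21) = 0.00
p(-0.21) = 0.00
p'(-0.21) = 0.00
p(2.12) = 0.00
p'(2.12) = 0.00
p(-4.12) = 0.00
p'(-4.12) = 0.00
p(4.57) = 0.00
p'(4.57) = 0.00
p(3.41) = 0.00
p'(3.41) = 0.00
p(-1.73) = 0.00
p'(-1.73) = 0.00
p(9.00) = 0.00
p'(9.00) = 0.00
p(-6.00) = 0.00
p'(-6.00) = 0.00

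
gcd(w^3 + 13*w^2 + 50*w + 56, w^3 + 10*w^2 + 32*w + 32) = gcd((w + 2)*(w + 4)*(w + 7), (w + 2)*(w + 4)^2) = w^2 + 6*w + 8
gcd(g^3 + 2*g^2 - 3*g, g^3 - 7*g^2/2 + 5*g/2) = g^2 - g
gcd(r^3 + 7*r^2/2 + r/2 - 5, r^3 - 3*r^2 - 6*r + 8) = r^2 + r - 2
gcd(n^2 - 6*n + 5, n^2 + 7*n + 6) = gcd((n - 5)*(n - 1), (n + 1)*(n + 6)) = 1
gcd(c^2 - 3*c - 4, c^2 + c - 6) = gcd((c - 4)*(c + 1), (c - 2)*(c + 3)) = 1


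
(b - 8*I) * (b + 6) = b^2 + 6*b - 8*I*b - 48*I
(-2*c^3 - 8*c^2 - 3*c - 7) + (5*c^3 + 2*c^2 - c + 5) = 3*c^3 - 6*c^2 - 4*c - 2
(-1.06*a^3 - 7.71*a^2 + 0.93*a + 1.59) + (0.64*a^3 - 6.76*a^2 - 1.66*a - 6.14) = -0.42*a^3 - 14.47*a^2 - 0.73*a - 4.55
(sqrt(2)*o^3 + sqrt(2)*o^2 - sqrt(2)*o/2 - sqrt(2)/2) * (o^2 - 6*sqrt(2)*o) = sqrt(2)*o^5 - 12*o^4 + sqrt(2)*o^4 - 12*o^3 - sqrt(2)*o^3/2 - sqrt(2)*o^2/2 + 6*o^2 + 6*o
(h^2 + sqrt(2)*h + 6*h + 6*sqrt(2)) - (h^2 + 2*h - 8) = sqrt(2)*h + 4*h + 8 + 6*sqrt(2)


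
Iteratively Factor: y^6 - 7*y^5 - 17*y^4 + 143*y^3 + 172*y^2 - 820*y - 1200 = (y - 5)*(y^5 - 2*y^4 - 27*y^3 + 8*y^2 + 212*y + 240) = (y - 5)^2*(y^4 + 3*y^3 - 12*y^2 - 52*y - 48) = (y - 5)^2*(y + 2)*(y^3 + y^2 - 14*y - 24) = (y - 5)^2*(y + 2)*(y + 3)*(y^2 - 2*y - 8) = (y - 5)^2*(y + 2)^2*(y + 3)*(y - 4)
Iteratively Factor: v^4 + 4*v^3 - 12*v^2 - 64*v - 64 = (v + 4)*(v^3 - 12*v - 16) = (v - 4)*(v + 4)*(v^2 + 4*v + 4) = (v - 4)*(v + 2)*(v + 4)*(v + 2)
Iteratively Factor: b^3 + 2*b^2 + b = (b + 1)*(b^2 + b) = b*(b + 1)*(b + 1)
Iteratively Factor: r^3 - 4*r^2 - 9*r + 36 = (r - 4)*(r^2 - 9) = (r - 4)*(r - 3)*(r + 3)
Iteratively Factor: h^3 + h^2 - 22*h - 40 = (h + 2)*(h^2 - h - 20) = (h - 5)*(h + 2)*(h + 4)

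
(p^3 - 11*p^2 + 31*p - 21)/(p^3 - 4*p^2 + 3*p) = (p - 7)/p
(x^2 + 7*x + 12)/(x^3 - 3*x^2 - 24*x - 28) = (x^2 + 7*x + 12)/(x^3 - 3*x^2 - 24*x - 28)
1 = 1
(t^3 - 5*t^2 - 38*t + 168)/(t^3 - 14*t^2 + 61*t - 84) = (t + 6)/(t - 3)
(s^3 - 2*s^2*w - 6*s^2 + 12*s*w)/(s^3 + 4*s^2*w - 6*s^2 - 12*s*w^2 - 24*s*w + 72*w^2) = s/(s + 6*w)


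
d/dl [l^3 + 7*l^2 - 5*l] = 3*l^2 + 14*l - 5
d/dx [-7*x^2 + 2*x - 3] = 2 - 14*x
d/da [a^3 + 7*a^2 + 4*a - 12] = 3*a^2 + 14*a + 4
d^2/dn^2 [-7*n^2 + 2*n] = -14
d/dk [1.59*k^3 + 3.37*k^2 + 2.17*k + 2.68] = 4.77*k^2 + 6.74*k + 2.17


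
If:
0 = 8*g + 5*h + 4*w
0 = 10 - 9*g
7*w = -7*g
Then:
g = 10/9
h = -8/9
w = -10/9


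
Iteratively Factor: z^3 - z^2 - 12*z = (z + 3)*(z^2 - 4*z) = (z - 4)*(z + 3)*(z)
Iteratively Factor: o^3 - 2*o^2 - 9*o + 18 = (o - 2)*(o^2 - 9) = (o - 2)*(o + 3)*(o - 3)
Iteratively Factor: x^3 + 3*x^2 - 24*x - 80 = (x + 4)*(x^2 - x - 20) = (x + 4)^2*(x - 5)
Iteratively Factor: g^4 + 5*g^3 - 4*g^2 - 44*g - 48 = (g + 2)*(g^3 + 3*g^2 - 10*g - 24) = (g + 2)*(g + 4)*(g^2 - g - 6) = (g - 3)*(g + 2)*(g + 4)*(g + 2)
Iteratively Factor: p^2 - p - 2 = (p - 2)*(p + 1)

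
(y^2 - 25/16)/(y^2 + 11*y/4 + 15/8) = (4*y - 5)/(2*(2*y + 3))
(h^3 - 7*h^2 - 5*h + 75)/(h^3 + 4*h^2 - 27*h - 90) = (h - 5)/(h + 6)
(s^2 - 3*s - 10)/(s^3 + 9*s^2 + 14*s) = (s - 5)/(s*(s + 7))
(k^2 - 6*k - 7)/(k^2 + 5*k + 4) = (k - 7)/(k + 4)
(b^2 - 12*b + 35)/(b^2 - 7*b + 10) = (b - 7)/(b - 2)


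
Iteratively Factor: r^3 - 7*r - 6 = (r + 1)*(r^2 - r - 6) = (r - 3)*(r + 1)*(r + 2)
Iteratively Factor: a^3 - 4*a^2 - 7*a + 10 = (a + 2)*(a^2 - 6*a + 5) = (a - 5)*(a + 2)*(a - 1)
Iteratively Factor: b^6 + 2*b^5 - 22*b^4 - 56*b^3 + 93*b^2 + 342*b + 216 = (b + 1)*(b^5 + b^4 - 23*b^3 - 33*b^2 + 126*b + 216) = (b + 1)*(b + 3)*(b^4 - 2*b^3 - 17*b^2 + 18*b + 72) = (b + 1)*(b + 2)*(b + 3)*(b^3 - 4*b^2 - 9*b + 36) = (b - 4)*(b + 1)*(b + 2)*(b + 3)*(b^2 - 9) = (b - 4)*(b - 3)*(b + 1)*(b + 2)*(b + 3)*(b + 3)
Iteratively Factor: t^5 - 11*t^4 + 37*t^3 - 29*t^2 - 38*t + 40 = (t - 4)*(t^4 - 7*t^3 + 9*t^2 + 7*t - 10) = (t - 4)*(t - 1)*(t^3 - 6*t^2 + 3*t + 10) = (t - 5)*(t - 4)*(t - 1)*(t^2 - t - 2) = (t - 5)*(t - 4)*(t - 1)*(t + 1)*(t - 2)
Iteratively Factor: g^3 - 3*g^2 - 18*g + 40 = (g - 2)*(g^2 - g - 20) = (g - 5)*(g - 2)*(g + 4)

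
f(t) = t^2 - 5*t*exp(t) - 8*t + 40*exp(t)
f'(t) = -5*t*exp(t) + 2*t + 35*exp(t) - 8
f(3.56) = 764.82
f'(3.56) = 603.93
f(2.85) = 430.48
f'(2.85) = 356.42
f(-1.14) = 25.04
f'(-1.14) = 2.74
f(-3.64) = 43.90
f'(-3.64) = -13.88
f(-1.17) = 24.96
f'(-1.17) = 2.34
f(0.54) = 59.98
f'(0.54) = 48.51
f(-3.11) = 37.03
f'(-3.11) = -11.97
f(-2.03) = 26.95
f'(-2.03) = -6.13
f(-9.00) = 153.01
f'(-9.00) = -25.99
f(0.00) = 40.00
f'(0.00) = 27.00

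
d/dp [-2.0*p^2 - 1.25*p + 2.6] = -4.0*p - 1.25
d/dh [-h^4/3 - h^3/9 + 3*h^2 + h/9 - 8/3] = -4*h^3/3 - h^2/3 + 6*h + 1/9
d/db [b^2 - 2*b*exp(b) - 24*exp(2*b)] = -2*b*exp(b) + 2*b - 48*exp(2*b) - 2*exp(b)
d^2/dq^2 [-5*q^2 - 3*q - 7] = -10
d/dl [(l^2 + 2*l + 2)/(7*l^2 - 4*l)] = 2*(-9*l^2 - 14*l + 4)/(l^2*(49*l^2 - 56*l + 16))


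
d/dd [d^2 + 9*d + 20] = 2*d + 9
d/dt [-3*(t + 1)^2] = -6*t - 6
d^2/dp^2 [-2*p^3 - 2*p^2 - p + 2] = -12*p - 4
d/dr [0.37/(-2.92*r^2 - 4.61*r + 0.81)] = (2.1608*r + 1.7057)/(2.92*r^2 + 4.61*r - 0.81)^2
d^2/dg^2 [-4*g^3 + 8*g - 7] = -24*g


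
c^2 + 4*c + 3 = (c + 1)*(c + 3)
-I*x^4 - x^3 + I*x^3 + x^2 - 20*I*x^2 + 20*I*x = x*(x - 5*I)*(x + 4*I)*(-I*x + I)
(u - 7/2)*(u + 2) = u^2 - 3*u/2 - 7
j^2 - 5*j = j*(j - 5)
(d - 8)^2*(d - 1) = d^3 - 17*d^2 + 80*d - 64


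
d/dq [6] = 0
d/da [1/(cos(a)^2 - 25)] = 2*sin(a)*cos(a)/(cos(a)^2 - 25)^2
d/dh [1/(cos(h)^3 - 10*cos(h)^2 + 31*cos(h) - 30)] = (3*cos(h)^2 - 20*cos(h) + 31)*sin(h)/(cos(h)^3 - 10*cos(h)^2 + 31*cos(h) - 30)^2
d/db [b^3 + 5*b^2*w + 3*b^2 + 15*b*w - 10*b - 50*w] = 3*b^2 + 10*b*w + 6*b + 15*w - 10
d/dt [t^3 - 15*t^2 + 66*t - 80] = 3*t^2 - 30*t + 66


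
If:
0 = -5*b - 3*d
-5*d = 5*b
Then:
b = 0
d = 0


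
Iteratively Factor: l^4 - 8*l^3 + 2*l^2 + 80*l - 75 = (l + 3)*(l^3 - 11*l^2 + 35*l - 25) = (l - 5)*(l + 3)*(l^2 - 6*l + 5) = (l - 5)*(l - 1)*(l + 3)*(l - 5)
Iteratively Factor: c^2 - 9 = (c + 3)*(c - 3)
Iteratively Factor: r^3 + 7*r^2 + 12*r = (r + 3)*(r^2 + 4*r) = (r + 3)*(r + 4)*(r)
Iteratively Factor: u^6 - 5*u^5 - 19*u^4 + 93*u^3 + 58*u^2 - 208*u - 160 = (u - 2)*(u^5 - 3*u^4 - 25*u^3 + 43*u^2 + 144*u + 80) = (u - 2)*(u + 1)*(u^4 - 4*u^3 - 21*u^2 + 64*u + 80) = (u - 2)*(u + 1)*(u + 4)*(u^3 - 8*u^2 + 11*u + 20) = (u - 5)*(u - 2)*(u + 1)*(u + 4)*(u^2 - 3*u - 4) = (u - 5)*(u - 4)*(u - 2)*(u + 1)*(u + 4)*(u + 1)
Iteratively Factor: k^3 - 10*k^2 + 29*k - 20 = (k - 1)*(k^2 - 9*k + 20) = (k - 5)*(k - 1)*(k - 4)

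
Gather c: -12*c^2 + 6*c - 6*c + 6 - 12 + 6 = -12*c^2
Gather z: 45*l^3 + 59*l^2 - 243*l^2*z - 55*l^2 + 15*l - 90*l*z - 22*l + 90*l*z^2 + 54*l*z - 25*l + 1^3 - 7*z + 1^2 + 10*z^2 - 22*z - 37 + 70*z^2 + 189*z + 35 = 45*l^3 + 4*l^2 - 32*l + z^2*(90*l + 80) + z*(-243*l^2 - 36*l + 160)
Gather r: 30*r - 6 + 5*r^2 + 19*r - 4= 5*r^2 + 49*r - 10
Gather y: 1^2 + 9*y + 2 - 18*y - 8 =-9*y - 5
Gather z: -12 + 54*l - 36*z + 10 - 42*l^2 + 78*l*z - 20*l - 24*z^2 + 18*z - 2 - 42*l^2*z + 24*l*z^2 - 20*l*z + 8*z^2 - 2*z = -42*l^2 + 34*l + z^2*(24*l - 16) + z*(-42*l^2 + 58*l - 20) - 4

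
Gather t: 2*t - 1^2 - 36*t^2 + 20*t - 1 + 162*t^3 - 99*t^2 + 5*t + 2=162*t^3 - 135*t^2 + 27*t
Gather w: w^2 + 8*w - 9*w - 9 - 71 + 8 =w^2 - w - 72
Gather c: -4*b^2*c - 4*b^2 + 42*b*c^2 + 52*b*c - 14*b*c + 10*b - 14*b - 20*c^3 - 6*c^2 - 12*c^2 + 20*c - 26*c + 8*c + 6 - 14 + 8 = -4*b^2 - 4*b - 20*c^3 + c^2*(42*b - 18) + c*(-4*b^2 + 38*b + 2)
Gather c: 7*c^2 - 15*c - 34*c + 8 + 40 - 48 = 7*c^2 - 49*c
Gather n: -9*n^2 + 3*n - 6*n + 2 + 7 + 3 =-9*n^2 - 3*n + 12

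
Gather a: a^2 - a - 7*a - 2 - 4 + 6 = a^2 - 8*a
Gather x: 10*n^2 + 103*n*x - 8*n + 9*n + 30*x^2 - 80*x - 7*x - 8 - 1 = 10*n^2 + n + 30*x^2 + x*(103*n - 87) - 9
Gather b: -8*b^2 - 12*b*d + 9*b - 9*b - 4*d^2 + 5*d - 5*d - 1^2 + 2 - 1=-8*b^2 - 12*b*d - 4*d^2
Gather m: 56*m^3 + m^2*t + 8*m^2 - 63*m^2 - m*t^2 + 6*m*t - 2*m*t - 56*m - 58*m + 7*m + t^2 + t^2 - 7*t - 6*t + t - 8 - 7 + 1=56*m^3 + m^2*(t - 55) + m*(-t^2 + 4*t - 107) + 2*t^2 - 12*t - 14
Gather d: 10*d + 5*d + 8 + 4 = 15*d + 12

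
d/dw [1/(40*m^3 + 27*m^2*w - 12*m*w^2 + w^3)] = 3*(-9*m^2 + 8*m*w - w^2)/(40*m^3 + 27*m^2*w - 12*m*w^2 + w^3)^2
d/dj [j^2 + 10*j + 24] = 2*j + 10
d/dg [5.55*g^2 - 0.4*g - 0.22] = 11.1*g - 0.4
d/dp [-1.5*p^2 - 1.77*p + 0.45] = -3.0*p - 1.77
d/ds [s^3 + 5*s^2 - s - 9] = 3*s^2 + 10*s - 1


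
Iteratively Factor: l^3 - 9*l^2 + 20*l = (l - 4)*(l^2 - 5*l) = l*(l - 4)*(l - 5)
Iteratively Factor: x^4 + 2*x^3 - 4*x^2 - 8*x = (x + 2)*(x^3 - 4*x) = (x - 2)*(x + 2)*(x^2 + 2*x) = (x - 2)*(x + 2)^2*(x)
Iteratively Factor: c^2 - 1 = (c + 1)*(c - 1)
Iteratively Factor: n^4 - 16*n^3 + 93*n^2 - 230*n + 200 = (n - 5)*(n^3 - 11*n^2 + 38*n - 40) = (n - 5)*(n - 2)*(n^2 - 9*n + 20) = (n - 5)*(n - 4)*(n - 2)*(n - 5)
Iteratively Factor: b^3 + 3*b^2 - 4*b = (b)*(b^2 + 3*b - 4) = b*(b + 4)*(b - 1)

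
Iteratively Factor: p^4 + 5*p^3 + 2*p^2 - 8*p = (p + 4)*(p^3 + p^2 - 2*p) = (p + 2)*(p + 4)*(p^2 - p) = p*(p + 2)*(p + 4)*(p - 1)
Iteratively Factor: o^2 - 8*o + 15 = (o - 3)*(o - 5)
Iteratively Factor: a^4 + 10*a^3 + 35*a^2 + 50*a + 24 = (a + 4)*(a^3 + 6*a^2 + 11*a + 6) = (a + 2)*(a + 4)*(a^2 + 4*a + 3) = (a + 1)*(a + 2)*(a + 4)*(a + 3)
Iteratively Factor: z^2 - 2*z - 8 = (z + 2)*(z - 4)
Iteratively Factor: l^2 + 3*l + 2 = (l + 2)*(l + 1)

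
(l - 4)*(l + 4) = l^2 - 16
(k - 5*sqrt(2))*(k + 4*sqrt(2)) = k^2 - sqrt(2)*k - 40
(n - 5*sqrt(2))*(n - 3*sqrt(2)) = n^2 - 8*sqrt(2)*n + 30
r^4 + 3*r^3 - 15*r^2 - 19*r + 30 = (r - 3)*(r - 1)*(r + 2)*(r + 5)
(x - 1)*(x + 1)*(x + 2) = x^3 + 2*x^2 - x - 2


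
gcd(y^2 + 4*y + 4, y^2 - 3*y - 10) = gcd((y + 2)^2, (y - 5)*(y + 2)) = y + 2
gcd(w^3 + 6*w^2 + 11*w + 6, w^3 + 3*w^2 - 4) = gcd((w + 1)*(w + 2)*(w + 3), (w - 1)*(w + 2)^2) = w + 2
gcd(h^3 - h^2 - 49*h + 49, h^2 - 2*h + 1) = h - 1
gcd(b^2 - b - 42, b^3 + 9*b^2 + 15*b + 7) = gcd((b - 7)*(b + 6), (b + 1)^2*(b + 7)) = 1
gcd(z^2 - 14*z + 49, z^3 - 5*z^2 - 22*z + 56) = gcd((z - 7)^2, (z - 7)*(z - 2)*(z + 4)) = z - 7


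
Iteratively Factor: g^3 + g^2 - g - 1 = (g + 1)*(g^2 - 1) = (g - 1)*(g + 1)*(g + 1)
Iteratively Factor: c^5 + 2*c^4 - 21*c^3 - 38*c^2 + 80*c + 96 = (c + 3)*(c^4 - c^3 - 18*c^2 + 16*c + 32) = (c - 2)*(c + 3)*(c^3 + c^2 - 16*c - 16) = (c - 2)*(c + 3)*(c + 4)*(c^2 - 3*c - 4) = (c - 2)*(c + 1)*(c + 3)*(c + 4)*(c - 4)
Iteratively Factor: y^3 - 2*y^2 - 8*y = (y + 2)*(y^2 - 4*y) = (y - 4)*(y + 2)*(y)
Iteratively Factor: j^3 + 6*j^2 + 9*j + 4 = (j + 1)*(j^2 + 5*j + 4) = (j + 1)^2*(j + 4)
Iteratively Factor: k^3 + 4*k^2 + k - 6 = (k + 2)*(k^2 + 2*k - 3) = (k + 2)*(k + 3)*(k - 1)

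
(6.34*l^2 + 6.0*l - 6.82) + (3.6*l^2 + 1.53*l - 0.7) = 9.94*l^2 + 7.53*l - 7.52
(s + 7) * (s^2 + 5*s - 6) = s^3 + 12*s^2 + 29*s - 42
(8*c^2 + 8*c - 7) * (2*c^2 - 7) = 16*c^4 + 16*c^3 - 70*c^2 - 56*c + 49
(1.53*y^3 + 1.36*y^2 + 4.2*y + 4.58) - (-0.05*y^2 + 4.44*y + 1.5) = 1.53*y^3 + 1.41*y^2 - 0.24*y + 3.08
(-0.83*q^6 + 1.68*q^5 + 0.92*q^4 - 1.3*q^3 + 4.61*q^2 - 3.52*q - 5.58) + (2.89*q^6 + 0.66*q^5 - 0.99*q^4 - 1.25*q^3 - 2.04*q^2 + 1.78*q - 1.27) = 2.06*q^6 + 2.34*q^5 - 0.07*q^4 - 2.55*q^3 + 2.57*q^2 - 1.74*q - 6.85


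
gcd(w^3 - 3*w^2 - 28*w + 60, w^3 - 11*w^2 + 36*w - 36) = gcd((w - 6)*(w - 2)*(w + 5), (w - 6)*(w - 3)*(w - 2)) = w^2 - 8*w + 12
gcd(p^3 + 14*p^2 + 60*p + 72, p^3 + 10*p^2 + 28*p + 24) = p^2 + 8*p + 12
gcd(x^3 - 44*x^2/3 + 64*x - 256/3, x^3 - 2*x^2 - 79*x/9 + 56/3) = x - 8/3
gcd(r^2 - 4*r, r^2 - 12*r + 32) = r - 4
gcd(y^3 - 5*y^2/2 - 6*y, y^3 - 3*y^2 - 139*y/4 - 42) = y + 3/2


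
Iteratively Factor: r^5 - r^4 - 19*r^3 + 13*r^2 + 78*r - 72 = (r + 3)*(r^4 - 4*r^3 - 7*r^2 + 34*r - 24) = (r + 3)^2*(r^3 - 7*r^2 + 14*r - 8) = (r - 4)*(r + 3)^2*(r^2 - 3*r + 2) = (r - 4)*(r - 2)*(r + 3)^2*(r - 1)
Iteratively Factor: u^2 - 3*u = (u)*(u - 3)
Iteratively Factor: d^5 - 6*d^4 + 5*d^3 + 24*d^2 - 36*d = (d)*(d^4 - 6*d^3 + 5*d^2 + 24*d - 36) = d*(d - 2)*(d^3 - 4*d^2 - 3*d + 18) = d*(d - 3)*(d - 2)*(d^2 - d - 6) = d*(d - 3)*(d - 2)*(d + 2)*(d - 3)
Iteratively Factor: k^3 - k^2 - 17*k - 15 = (k - 5)*(k^2 + 4*k + 3) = (k - 5)*(k + 3)*(k + 1)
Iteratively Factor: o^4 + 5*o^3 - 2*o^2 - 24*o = (o)*(o^3 + 5*o^2 - 2*o - 24) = o*(o + 3)*(o^2 + 2*o - 8) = o*(o - 2)*(o + 3)*(o + 4)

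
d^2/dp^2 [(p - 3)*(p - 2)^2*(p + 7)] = 12*p^2 - 66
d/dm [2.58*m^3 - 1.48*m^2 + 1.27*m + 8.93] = 7.74*m^2 - 2.96*m + 1.27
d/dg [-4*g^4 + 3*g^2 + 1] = -16*g^3 + 6*g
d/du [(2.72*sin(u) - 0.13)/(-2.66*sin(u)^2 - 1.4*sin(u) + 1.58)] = (7.2352*sin(u)^2 - 0.6916*sin(u) + 4.1156)*cos(u)/(7.0756*sin(u)^4 + 7.448*sin(u)^3 - 6.4456*sin(u)^2 - 4.424*sin(u) + 2.4964)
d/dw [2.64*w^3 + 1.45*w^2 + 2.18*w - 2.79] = 7.92*w^2 + 2.9*w + 2.18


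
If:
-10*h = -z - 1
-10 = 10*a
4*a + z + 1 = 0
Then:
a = -1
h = 2/5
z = 3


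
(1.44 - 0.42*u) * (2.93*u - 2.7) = -1.2306*u^2 + 5.3532*u - 3.888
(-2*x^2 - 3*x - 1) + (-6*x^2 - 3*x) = -8*x^2 - 6*x - 1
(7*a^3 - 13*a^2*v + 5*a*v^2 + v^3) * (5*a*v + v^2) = 35*a^4*v - 58*a^3*v^2 + 12*a^2*v^3 + 10*a*v^4 + v^5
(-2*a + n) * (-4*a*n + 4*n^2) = 8*a^2*n - 12*a*n^2 + 4*n^3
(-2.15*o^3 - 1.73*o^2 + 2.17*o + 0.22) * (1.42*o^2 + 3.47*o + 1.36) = -3.053*o^5 - 9.9171*o^4 - 5.8457*o^3 + 5.4895*o^2 + 3.7146*o + 0.2992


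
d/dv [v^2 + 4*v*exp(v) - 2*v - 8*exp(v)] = 4*v*exp(v) + 2*v - 4*exp(v) - 2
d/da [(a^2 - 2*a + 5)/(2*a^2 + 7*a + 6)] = (11*a^2 - 8*a - 47)/(4*a^4 + 28*a^3 + 73*a^2 + 84*a + 36)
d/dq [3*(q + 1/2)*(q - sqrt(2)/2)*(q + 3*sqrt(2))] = 9*q^2 + 3*q + 15*sqrt(2)*q - 9 + 15*sqrt(2)/4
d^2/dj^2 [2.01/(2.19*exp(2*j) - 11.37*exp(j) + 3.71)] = ((22.8537 - 17.6076*exp(j))*(2.19*exp(2*j) - 11.37*exp(j) + 3.71) + 2.01*(4.38*exp(j) - 11.37)*(8.76*exp(j) - 22.74)*exp(j))*exp(j)/(2.19*exp(2*j) - 11.37*exp(j) + 3.71)^3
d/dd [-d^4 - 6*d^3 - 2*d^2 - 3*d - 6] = -4*d^3 - 18*d^2 - 4*d - 3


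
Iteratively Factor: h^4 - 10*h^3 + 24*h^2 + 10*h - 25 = (h + 1)*(h^3 - 11*h^2 + 35*h - 25) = (h - 1)*(h + 1)*(h^2 - 10*h + 25) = (h - 5)*(h - 1)*(h + 1)*(h - 5)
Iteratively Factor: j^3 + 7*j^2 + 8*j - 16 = (j + 4)*(j^2 + 3*j - 4) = (j - 1)*(j + 4)*(j + 4)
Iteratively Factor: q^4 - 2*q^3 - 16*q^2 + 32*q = (q - 4)*(q^3 + 2*q^2 - 8*q) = (q - 4)*(q + 4)*(q^2 - 2*q) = q*(q - 4)*(q + 4)*(q - 2)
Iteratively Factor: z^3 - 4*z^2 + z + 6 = (z - 3)*(z^2 - z - 2) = (z - 3)*(z + 1)*(z - 2)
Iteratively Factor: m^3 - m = (m + 1)*(m^2 - m) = (m - 1)*(m + 1)*(m)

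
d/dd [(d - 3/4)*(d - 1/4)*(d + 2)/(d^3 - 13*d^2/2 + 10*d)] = 3*(-80*d^4 + 252*d^3 - 31*d^2 + 52*d - 40)/(8*d^2*(4*d^4 - 52*d^3 + 249*d^2 - 520*d + 400))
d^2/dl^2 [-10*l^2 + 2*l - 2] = -20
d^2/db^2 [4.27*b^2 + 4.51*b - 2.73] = 8.54000000000000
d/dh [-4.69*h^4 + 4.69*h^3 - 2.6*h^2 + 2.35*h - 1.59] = -18.76*h^3 + 14.07*h^2 - 5.2*h + 2.35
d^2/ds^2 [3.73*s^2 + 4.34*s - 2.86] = 7.46000000000000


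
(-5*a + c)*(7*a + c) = -35*a^2 + 2*a*c + c^2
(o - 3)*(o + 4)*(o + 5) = o^3 + 6*o^2 - 7*o - 60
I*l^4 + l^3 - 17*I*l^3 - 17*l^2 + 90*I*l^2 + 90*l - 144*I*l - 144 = (l - 8)*(l - 6)*(l - 3)*(I*l + 1)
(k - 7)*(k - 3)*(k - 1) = k^3 - 11*k^2 + 31*k - 21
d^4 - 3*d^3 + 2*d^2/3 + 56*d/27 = d*(d - 7/3)*(d - 4/3)*(d + 2/3)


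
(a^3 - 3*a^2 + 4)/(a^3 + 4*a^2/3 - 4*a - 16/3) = 3*(a^2 - a - 2)/(3*a^2 + 10*a + 8)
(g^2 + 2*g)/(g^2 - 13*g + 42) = g*(g + 2)/(g^2 - 13*g + 42)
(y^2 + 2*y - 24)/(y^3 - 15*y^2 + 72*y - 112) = (y + 6)/(y^2 - 11*y + 28)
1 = 1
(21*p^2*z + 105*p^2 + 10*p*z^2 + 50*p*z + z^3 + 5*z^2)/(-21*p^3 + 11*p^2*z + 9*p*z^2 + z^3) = (z + 5)/(-p + z)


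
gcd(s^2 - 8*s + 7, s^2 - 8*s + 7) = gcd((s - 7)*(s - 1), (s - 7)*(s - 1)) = s^2 - 8*s + 7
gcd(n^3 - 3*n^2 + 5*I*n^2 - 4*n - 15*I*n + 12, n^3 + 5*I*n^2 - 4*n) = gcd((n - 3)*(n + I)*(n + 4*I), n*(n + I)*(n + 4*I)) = n^2 + 5*I*n - 4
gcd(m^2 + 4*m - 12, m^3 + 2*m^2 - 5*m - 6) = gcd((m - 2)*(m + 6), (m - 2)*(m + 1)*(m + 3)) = m - 2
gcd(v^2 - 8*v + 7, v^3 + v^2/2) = 1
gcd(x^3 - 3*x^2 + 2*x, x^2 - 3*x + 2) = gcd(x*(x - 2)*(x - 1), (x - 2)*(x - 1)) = x^2 - 3*x + 2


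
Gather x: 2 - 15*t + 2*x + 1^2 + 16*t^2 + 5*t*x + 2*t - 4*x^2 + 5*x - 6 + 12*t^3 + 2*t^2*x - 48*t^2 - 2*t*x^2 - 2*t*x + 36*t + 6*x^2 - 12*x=12*t^3 - 32*t^2 + 23*t + x^2*(2 - 2*t) + x*(2*t^2 + 3*t - 5) - 3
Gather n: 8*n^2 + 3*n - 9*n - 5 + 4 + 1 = 8*n^2 - 6*n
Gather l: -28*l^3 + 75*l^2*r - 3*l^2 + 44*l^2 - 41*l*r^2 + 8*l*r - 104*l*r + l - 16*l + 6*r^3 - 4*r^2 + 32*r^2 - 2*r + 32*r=-28*l^3 + l^2*(75*r + 41) + l*(-41*r^2 - 96*r - 15) + 6*r^3 + 28*r^2 + 30*r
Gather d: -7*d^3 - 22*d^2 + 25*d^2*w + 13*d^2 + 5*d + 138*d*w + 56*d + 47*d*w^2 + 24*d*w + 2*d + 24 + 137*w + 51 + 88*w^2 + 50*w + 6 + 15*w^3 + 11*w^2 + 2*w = -7*d^3 + d^2*(25*w - 9) + d*(47*w^2 + 162*w + 63) + 15*w^3 + 99*w^2 + 189*w + 81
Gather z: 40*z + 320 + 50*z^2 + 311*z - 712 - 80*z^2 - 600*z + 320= -30*z^2 - 249*z - 72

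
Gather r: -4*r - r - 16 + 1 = -5*r - 15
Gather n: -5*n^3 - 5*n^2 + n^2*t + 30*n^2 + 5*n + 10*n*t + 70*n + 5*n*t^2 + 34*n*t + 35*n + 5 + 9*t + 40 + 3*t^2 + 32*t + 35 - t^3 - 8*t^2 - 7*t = -5*n^3 + n^2*(t + 25) + n*(5*t^2 + 44*t + 110) - t^3 - 5*t^2 + 34*t + 80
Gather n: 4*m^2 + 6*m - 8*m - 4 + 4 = 4*m^2 - 2*m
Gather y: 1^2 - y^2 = 1 - y^2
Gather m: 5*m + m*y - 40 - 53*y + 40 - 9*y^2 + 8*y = m*(y + 5) - 9*y^2 - 45*y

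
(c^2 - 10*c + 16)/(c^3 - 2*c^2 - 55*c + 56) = (c - 2)/(c^2 + 6*c - 7)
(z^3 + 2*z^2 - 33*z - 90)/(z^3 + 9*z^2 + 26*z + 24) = (z^2 - z - 30)/(z^2 + 6*z + 8)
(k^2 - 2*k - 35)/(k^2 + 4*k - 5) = (k - 7)/(k - 1)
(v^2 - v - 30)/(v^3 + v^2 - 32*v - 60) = 1/(v + 2)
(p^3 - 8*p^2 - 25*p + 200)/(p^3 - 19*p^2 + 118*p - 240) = (p + 5)/(p - 6)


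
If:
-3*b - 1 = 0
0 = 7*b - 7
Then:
No Solution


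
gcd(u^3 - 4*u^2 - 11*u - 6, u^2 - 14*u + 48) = u - 6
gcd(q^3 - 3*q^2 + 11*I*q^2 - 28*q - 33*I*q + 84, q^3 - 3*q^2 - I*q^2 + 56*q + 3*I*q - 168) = q^2 + q*(-3 + 7*I) - 21*I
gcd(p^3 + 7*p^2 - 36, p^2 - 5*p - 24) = p + 3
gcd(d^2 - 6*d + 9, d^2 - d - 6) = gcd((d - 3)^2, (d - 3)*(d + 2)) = d - 3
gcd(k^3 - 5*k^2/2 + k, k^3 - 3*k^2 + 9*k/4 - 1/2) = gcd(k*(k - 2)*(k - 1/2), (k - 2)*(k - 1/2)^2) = k^2 - 5*k/2 + 1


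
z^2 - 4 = (z - 2)*(z + 2)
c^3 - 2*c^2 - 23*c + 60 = (c - 4)*(c - 3)*(c + 5)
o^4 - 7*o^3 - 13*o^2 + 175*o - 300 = (o - 5)*(o - 4)*(o - 3)*(o + 5)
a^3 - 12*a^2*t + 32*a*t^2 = a*(a - 8*t)*(a - 4*t)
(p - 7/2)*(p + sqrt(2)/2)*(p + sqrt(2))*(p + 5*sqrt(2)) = p^4 - 7*p^3/2 + 13*sqrt(2)*p^3/2 - 91*sqrt(2)*p^2/4 + 16*p^2 - 56*p + 5*sqrt(2)*p - 35*sqrt(2)/2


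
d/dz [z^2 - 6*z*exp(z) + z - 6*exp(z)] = -6*z*exp(z) + 2*z - 12*exp(z) + 1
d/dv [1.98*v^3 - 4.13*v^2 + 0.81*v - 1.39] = 5.94*v^2 - 8.26*v + 0.81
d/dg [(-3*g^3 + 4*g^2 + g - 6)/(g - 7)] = (-6*g^3 + 67*g^2 - 56*g - 1)/(g^2 - 14*g + 49)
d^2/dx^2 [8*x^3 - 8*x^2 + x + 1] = 48*x - 16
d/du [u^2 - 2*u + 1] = 2*u - 2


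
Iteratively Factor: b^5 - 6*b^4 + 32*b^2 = (b - 4)*(b^4 - 2*b^3 - 8*b^2) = (b - 4)*(b + 2)*(b^3 - 4*b^2) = (b - 4)^2*(b + 2)*(b^2) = b*(b - 4)^2*(b + 2)*(b)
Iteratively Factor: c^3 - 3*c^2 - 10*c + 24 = (c - 2)*(c^2 - c - 12) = (c - 2)*(c + 3)*(c - 4)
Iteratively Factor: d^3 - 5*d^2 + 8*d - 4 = (d - 2)*(d^2 - 3*d + 2) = (d - 2)*(d - 1)*(d - 2)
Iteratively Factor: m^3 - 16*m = (m + 4)*(m^2 - 4*m) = m*(m + 4)*(m - 4)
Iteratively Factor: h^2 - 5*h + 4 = (h - 1)*(h - 4)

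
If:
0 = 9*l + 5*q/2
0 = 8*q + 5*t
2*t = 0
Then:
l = 0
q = 0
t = 0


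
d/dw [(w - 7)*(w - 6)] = 2*w - 13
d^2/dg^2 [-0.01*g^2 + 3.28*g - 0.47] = -0.0200000000000000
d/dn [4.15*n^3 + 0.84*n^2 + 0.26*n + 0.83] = 12.45*n^2 + 1.68*n + 0.26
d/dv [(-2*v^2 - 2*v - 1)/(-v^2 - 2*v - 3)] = 2*(v^2 + 5*v + 2)/(v^4 + 4*v^3 + 10*v^2 + 12*v + 9)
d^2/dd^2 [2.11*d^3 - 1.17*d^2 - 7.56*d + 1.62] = 12.66*d - 2.34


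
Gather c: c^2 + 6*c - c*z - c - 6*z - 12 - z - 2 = c^2 + c*(5 - z) - 7*z - 14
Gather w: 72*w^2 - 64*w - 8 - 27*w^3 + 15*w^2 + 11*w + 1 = -27*w^3 + 87*w^2 - 53*w - 7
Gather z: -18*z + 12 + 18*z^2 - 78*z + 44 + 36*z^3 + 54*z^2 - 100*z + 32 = 36*z^3 + 72*z^2 - 196*z + 88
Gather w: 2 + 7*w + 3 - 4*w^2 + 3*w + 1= -4*w^2 + 10*w + 6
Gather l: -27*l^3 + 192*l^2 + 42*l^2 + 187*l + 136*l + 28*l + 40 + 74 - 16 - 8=-27*l^3 + 234*l^2 + 351*l + 90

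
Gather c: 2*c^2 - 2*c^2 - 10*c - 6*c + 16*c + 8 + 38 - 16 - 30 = 0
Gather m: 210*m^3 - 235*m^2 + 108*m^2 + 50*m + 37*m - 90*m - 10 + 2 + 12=210*m^3 - 127*m^2 - 3*m + 4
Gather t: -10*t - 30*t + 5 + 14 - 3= 16 - 40*t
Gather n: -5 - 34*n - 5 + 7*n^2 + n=7*n^2 - 33*n - 10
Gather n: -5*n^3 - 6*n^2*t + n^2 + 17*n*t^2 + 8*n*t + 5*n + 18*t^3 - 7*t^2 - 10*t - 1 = -5*n^3 + n^2*(1 - 6*t) + n*(17*t^2 + 8*t + 5) + 18*t^3 - 7*t^2 - 10*t - 1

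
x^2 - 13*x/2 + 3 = (x - 6)*(x - 1/2)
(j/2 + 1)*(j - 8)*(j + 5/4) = j^3/2 - 19*j^2/8 - 47*j/4 - 10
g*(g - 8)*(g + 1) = g^3 - 7*g^2 - 8*g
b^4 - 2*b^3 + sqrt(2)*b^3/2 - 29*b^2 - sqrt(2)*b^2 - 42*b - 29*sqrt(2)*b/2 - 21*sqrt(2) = (b - 7)*(b + 2)*(b + 3)*(b + sqrt(2)/2)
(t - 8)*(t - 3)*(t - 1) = t^3 - 12*t^2 + 35*t - 24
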